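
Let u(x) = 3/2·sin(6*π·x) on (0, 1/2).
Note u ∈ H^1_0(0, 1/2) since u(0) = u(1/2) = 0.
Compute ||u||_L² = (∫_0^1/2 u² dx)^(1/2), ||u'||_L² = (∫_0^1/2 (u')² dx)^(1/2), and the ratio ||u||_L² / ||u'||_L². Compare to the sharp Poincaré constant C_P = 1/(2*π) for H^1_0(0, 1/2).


||u||_L² / ||u'||_L² = 1/(6*π) < C_P = 1/(2*π).

u(x) = 3/2·sin(6*π·x), so u'(x) = 9*π*cos(6*π*x).
Writing u(x) = A·sin(kπx/L) with A = 3/2 and k = 3, use ∫_0^L sin²(kπx/L) dx = L/2 and ∫_0^L cos²(kπx/L) dx = L/2.
u² = 9/4·sin²(6*π·x) and (u')² = 81*π^2·cos²(6*π·x), and each of sin², cos² integrates to L/2 = 1/4 over (0, 1/2).
∫_0^1/2 u² dx = 9/16, so ||u||_L² = 3/4.
∫_0^1/2 (u')² dx = 81*π^2/4, so ||u'||_L² = 9*π/2.
Ratio ||u||_L² / ||u'||_L² = 1/(6*π).
Sharp Poincaré constant on H^1_0(0, 1/2) is C_P = L/π = 1/(2*π), achieved by sin(2*π·x).
This is the k = 3 harmonic; the ratio L/(kπ) is strictly less than C_P = L/π, consistent with the sharp inequality ||u||_L² ≤ C_P ||u'||_L².


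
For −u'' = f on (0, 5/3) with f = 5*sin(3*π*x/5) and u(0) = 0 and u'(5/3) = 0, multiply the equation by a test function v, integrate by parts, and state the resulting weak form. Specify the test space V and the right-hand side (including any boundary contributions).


V = {v ∈ H^1(0, 5/3) : v(0) = 0} (test functions vanish at x = 0 where u is specified); weak form: ∫_0^5/3 u'v' dx = ∫_0^5/3 (5*sin(3*π*x/5)) v dx for all v ∈ V.

Multiply both sides by a test function v and integrate from 0 to 5/3:
  ∫_0^5/3 −u''(x) v(x) dx = ∫_0^5/3 f(x) v(x) dx.
Integrate the LHS by parts once:
  ∫_0^5/3 −u'' v dx = −[u'(x) v(x)]_0^5/3 + ∫_0^5/3 u'(x) v'(x) dx.
Thus ∫_0^5/3 u'(x) v'(x) dx = ∫_0^5/3 f(x) v(x) dx + [u'(x) v(x)]_0^5/3.
Choose V so that boundary terms are either known or forced to vanish.
Mixed BC: u(0) = 0 (Dirichlet) and u'(5/3) = 0 (Neumann). Define V = {v ∈ H^1(0, 5/3) : v(0) = 0}. Then [u' v]_0^5/3 = u'(5/3)·v(5/3) − u'(0)·0 = 0.
Weak formulation: find u (satisfying any essential BC) such that ∫_0^5/3 u'(x) v'(x) dx = ∫_0^5/3 f v dx for all v ∈ V (Dirichlet at 0 absorbed into V; the Neumann datum at x = 5/3 is zero, so no boundary term remains).
Substituting f(x) = 5*sin(3*π*x/5), the right-hand side is ∫_0^5/3 (5*sin(3*π*x/5)) v dx.


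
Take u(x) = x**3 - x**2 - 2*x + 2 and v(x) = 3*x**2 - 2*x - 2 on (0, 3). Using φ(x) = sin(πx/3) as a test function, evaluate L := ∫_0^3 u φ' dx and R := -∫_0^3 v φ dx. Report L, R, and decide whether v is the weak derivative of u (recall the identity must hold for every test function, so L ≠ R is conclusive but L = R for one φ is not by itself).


LHS = -51/π + 324/π^3, RHS = -51/π + 324/π^3. Yes, v = u' weakly.

u(x) = x**3 - x**2 - 2*x + 2, classical derivative u'(x) = 3*x**2 - 2*x - 2.
φ(x) = sin(πx/3), so φ'(x) = π*cos(π*x/3)/3.
Note φ(0) = φ(3) = 0, so the boundary term u·φ vanishes.
LHS = ∫_0^3 u(x) φ'(x) dx = ∫_0^3 (π*x^3*cos(π*x/3)/3 - π*x^2*cos(π*x/3)/3 - 2*π*x*cos(π*x/3)/3 + 2*π*cos(π*x/3)/3) dx. Term by term:
  ∫_0^3 2*π*cos(π*x/3)/3 dx = 0;  ∫_0^3 -2*π*x*cos(π*x/3)/3 dx = 12/π;  ∫_0^3 -π*x^2*cos(π*x/3)/3 dx = 18/π;
  ∫_0^3 π*x^3*cos(π*x/3)/3 dx = -81/π + 324/π^3.
Sum: 0 + 12/π + 18/π + -81/π + 324/π^3 = -51/π + 324/π^3.
So LHS = -51/π + 324/π^3.
∫_0^3 v(x) φ(x) dx = ∫_0^3 (3*x^2*sin(π*x/3) - 2*x*sin(π*x/3) - 2*sin(π*x/3)) dx. Term by term:
  ∫_0^3 -2*sin(π*x/3) dx = -12/π;  ∫_0^3 -2*x*sin(π*x/3) dx = -18/π;  ∫_0^3 3*x^2*sin(π*x/3) dx = -324/π^3 + 81/π.
Sum: -12/π − 18/π + -324/π^3 + 81/π = -324/π^3 + 51/π.
So RHS = -∫_0^3 v(x) φ(x) dx = -51/π + 324/π^3.
LHS = RHS, so the identity holds for this test φ.
Moreover u is smooth here and v(x) = u'(x) = 3*x**2 - 2*x - 2 pointwise, so the identity holds for every test function. Hence v is the weak derivative of u.


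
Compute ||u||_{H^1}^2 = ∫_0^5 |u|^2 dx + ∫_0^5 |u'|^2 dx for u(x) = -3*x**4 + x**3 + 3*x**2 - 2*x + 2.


||u||_{H^1}^2 = 240355385/84

The H^1 norm (squared) on an interval (0, L) is
  ||u||_{H^1}^2 = ∫_0^L u(x)^2 dx + ∫_0^L u'(x)^2 dx.
Compute u'(x) = -12*x**3 + 3*x**2 + 6*x - 2.
Then u(x)^2 = 9*x**8 - 6*x**7 - 17*x**6 + 18*x**5 - 7*x**4 - 8*x**3 + 16*x**2 - 8*x + 4 and u'(x)^2 = 144*x**6 - 72*x**5 - 135*x**4 + 84*x**3 + 24*x**2 - 24*x + 4.
Integrate each monomial from 0 to 5 using ∫_0^5 c·x^n dx = c·5^(n+1)/(n+1):
  ∫_0^5 u(x)^2 dx = ∫_0^5 (9*x^8 - 6*x^7 - 17*x^6 + 18*x^5 - 7*x^4 - 8*x^3 + 16*x^2 - 8*x + 4) dx. Term by term:
    ∫_0^5 9*x^8 dx = 1953125;  ∫_0^5 -6*x^7 dx = -1171875/4;  ∫_0^5 -17*x^6 dx = -1328125/7;
    ∫_0^5 18*x^5 dx = 46875;  ∫_0^5 -7*x^4 dx = -4375;  ∫_0^5 -8*x^3 dx = -1250;
    ∫_0^5 16*x^2 dx = 2000/3;  ∫_0^5 -8*x dx = -100;  ∫_0^5 4 dx = 20.
  Sum: 1953125 − 1171875/4 − 1328125/7 + 46875 − 4375 − 1250 + 2000/3 − 100 + 20 = 127029905/84.
  ∫_0^5 u'(x)^2 dx = ∫_0^5 (144*x^6 - 72*x^5 - 135*x^4 + 84*x^3 + 24*x^2 - 24*x + 4) dx. Term by term:
    ∫_0^5 144*x^6 dx = 11250000/7;  ∫_0^5 -72*x^5 dx = -187500;  ∫_0^5 -135*x^4 dx = -84375;
    ∫_0^5 84*x^3 dx = 13125;  ∫_0^5 24*x^2 dx = 1000;  ∫_0^5 -24*x dx = -300;
    ∫_0^5 4 dx = 20.
  Sum: 11250000/7 − 187500 − 84375 + 13125 + 1000 − 300 + 20 = 9443790/7.
Adding: ||u||_{H^1}^2 = 127029905/84 + 9443790/7 = 240355385/84.


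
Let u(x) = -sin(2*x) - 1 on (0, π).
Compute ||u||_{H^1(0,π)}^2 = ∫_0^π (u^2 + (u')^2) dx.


||u||_{H^1(0,π)}^2 = 7*π/2

u'(x) = -2*cos(2*x).
Expand u² and (u')² and integrate term by term on (0, π), using: for integers n ≥ 1, ∫_0^π sin²(nx) dx = ∫_0^π cos²(nx) dx = π/2; for n ≠ n', ∫_0^π sin(nx)sin(n'x) dx = ∫_0^π cos(nx)cos(n'x) dx = 0; and by product-to-sum, ∫_0^π sin(nx)cos(n'x) dx = ½∫_0^π [sin((n+n')x) + sin((n−n')x)] dx, which is 0 when n+n' is even and 2n/(n²−n'²) when n+n' is odd (it need not vanish on (0, π)). For the constant mode: ∫_0^π 1 dx = π, ∫_0^π cos(nx) dx = 0, ∫_0^π sin(nx) dx = (1−(−1)^n)/n.
  u² squared terms: (-1)²·∫1 dx = 1·π = π;  (-1)²·∫sin(2x)² dx = 1·π/2 = π/2.
  u² cross terms: 2·(-1)·(-1)·∫1·sin(2x) dx = 2·(0) = 0.
  So ∫_0^π u² dx = π + π/2 + 0 = 3*π/2.
  (u')² squared terms: (-2)²·∫cos(2x)² dx = 4·π/2 = 2*π.
  So ∫_0^π (u')² dx = 2*π.
||u||_{H^1}^2 = (3*π/2) + (2*π) = 7*π/2.


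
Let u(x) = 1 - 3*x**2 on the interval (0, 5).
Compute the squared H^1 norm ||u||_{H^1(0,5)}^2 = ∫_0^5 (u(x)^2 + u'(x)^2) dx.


||u||_{H^1}^2 = 6880

The H^1 norm (squared) on an interval (0, L) is
  ||u||_{H^1}^2 = ∫_0^L u(x)^2 dx + ∫_0^L u'(x)^2 dx.
Compute u'(x) = -6*x.
Then u(x)^2 = 9*x**4 - 6*x**2 + 1 and u'(x)^2 = 36*x**2.
Integrate each monomial from 0 to 5 using ∫_0^5 c·x^n dx = c·5^(n+1)/(n+1):
  ∫_0^5 u(x)^2 dx = ∫_0^5 (9*x^4 - 6*x^2 + 1) dx. Term by term:
    ∫_0^5 9*x^4 dx = 5625;  ∫_0^5 -6*x^2 dx = -250;  ∫_0^5 1 dx = 5.
  Sum: 5625 − 250 + 5 = 5380.
  ∫_0^5 u'(x)^2 dx = ∫_0^5 (36*x^2) dx. Term by term:
    ∫_0^5 36*x^2 dx = 1500.
Adding: ||u||_{H^1}^2 = 5380 + 1500 = 6880.


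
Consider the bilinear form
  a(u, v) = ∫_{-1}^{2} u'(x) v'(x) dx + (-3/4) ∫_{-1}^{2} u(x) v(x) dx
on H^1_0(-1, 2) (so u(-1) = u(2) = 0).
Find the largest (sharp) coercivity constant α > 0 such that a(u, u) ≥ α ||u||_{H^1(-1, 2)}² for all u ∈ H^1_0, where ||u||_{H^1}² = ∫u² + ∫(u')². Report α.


α = (-27/4 + π^2)/(9 + π^2)

Coercivity of a(·,·) on H^1_0(-1, 2) means a(u, u) ≥ α ||u||_{H^1}² for every u ∈ H^1_0.
The interval has length L = 3, and Poincaré/coercivity depend only on L. Here a(u, u) = ∫(u')² + (-3/4)·∫u².
Here c = -3/4 < 0 with |c| < (π/L)² = π^2/9, so coercivity still holds. The condition a(u,u) ≥ α||u||_{H^1}² reads (1−α)∫(u')² ≥ (α−c)∫u². Any admissible α is ≤ 1 (rapidly oscillating u have ∫u²/∫(u')² → 0), and α = 1 would force 0 ≥ (1−c)∫u², impossible since c < 1; so 1−α > 0. By the sharp Poincaré inequality on H^1_0 of an interval of length L, ∫(u')² ≥ (π/L)²∫u² with equality for the first sine mode sin(π(x−x₀)/L) (x₀ the left endpoint), so the inequality holds for all u iff (1−α)(π/L)² ≥ α − c, i.e. α ≤ ((π/L)² + c)/((π/L)² + 1) = (1 + c(L/π)²)/(1 + (L/π)²). (Direct route, valid since c ≤ 0: Poincaré gives c∫u² ≥ c(L/π)²∫(u')², so a(u,u) ≥ (1 + c(L/π)²)∫(u')², while ||u||_{H^1}² ≤ (1 + (L/π)²)∫(u')²; dividing yields the same α.) With (π/L)² = π^2/9 and c = -3/4, the largest admissible constant is α = ((π/L)² + c)/((π/L)² + 1).
Simplifying, α = (-27/4 + π^2)/(9 + π^2).


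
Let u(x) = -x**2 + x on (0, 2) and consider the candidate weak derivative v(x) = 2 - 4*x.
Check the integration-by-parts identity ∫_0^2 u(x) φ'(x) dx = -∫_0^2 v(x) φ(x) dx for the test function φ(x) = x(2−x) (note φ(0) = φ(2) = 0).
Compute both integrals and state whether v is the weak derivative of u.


LHS = 4/3, RHS = 8/3. No, v is not the weak derivative of u.

u(x) = -x**2 + x, classical derivative u'(x) = 1 - 2*x.
φ(x) = x(2−x), so φ'(x) = 2 - 2*x.
Note φ(0) = φ(2) = 0, so the boundary term u·φ vanishes.
LHS = ∫_0^2 u(x) φ'(x) dx = ∫_0^2 (2*x^3 - 4*x^2 + 2*x) dx. Term by term:
  ∫_0^2 2*x^3 dx = 8;  ∫_0^2 -4*x^2 dx = -32/3;  ∫_0^2 2*x dx = 4.
Sum: 8 − 32/3 + 4 = 4/3.
So LHS = 4/3.
∫_0^2 v(x) φ(x) dx = ∫_0^2 (4*x^3 - 10*x^2 + 4*x) dx. Term by term:
  ∫_0^2 4*x^3 dx = 16;  ∫_0^2 -10*x^2 dx = -80/3;  ∫_0^2 4*x dx = 8.
Sum: 16 − 80/3 + 8 = -8/3.
So RHS = -∫_0^2 v(x) φ(x) dx = 8/3.
LHS − RHS = -4/3 ≠ 0, so the identity fails.
(For a valid weak derivative the identity must hold for EVERY test function, in particular this one. The failure shows v is NOT the weak derivative of u.)
Correct weak derivative would be u'(x) = 1 - 2*x.


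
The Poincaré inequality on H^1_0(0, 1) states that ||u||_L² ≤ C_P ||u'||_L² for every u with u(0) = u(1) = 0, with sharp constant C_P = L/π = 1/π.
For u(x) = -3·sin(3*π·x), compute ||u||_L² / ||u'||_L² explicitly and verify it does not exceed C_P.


||u||_L² / ||u'||_L² = 1/(3*π) < C_P = 1/π.

u(x) = -3·sin(3*π·x), so u'(x) = -9*π*cos(3*π*x).
Writing u(x) = A·sin(kπx/L) with A = -3 and k = 3, use ∫_0^L sin²(kπx/L) dx = L/2 and ∫_0^L cos²(kπx/L) dx = L/2.
u² = 9·sin²(3*π·x) and (u')² = 81*π^2·cos²(3*π·x), and each of sin², cos² integrates to L/2 = 1/2 over (0, 1).
∫_0^1 u² dx = 9/2, so ||u||_L² = 3*sqrt(2)/2.
∫_0^1 (u')² dx = 81*π^2/2, so ||u'||_L² = 9*sqrt(2)*π/2.
Ratio ||u||_L² / ||u'||_L² = 1/(3*π).
Sharp Poincaré constant on H^1_0(0, 1) is C_P = L/π = 1/π, achieved by sin(π·x).
This is the k = 3 harmonic; the ratio L/(kπ) is strictly less than C_P = L/π, consistent with the sharp inequality ||u||_L² ≤ C_P ||u'||_L².


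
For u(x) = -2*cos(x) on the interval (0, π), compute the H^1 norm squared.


||u||_{H^1(0,π)}^2 = 4*π

u'(x) = 2*sin(x).
Expand u² and (u')² and integrate term by term on (0, π), using: for integers n ≥ 1, ∫_0^π sin²(nx) dx = ∫_0^π cos²(nx) dx = π/2; for n ≠ n', ∫_0^π sin(nx)sin(n'x) dx = ∫_0^π cos(nx)cos(n'x) dx = 0; and by product-to-sum, ∫_0^π sin(nx)cos(n'x) dx = ½∫_0^π [sin((n+n')x) + sin((n−n')x)] dx, which is 0 when n+n' is even and 2n/(n²−n'²) when n+n' is odd (it need not vanish on (0, π)).
  u² squared terms: (-2)²·∫cos(x)² dx = 4·π/2 = 2*π.
  So ∫_0^π u² dx = 2*π.
  (u')² squared terms: (2)²·∫sin(x)² dx = 4·π/2 = 2*π.
  So ∫_0^π (u')² dx = 2*π.
||u||_{H^1}^2 = (2*π) + (2*π) = 4*π.


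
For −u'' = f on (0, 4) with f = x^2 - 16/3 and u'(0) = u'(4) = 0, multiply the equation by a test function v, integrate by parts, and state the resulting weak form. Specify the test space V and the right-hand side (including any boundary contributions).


V = H^1(0, 4) (no boundary constraint on v; u is determined up to an additive constant); weak form: ∫_0^4 u'v' dx = ∫_0^4 (x^2 - 16/3) v dx for all v ∈ V.

Multiply both sides by a test function v and integrate from 0 to 4:
  ∫_0^4 −u''(x) v(x) dx = ∫_0^4 f(x) v(x) dx.
Integrate the LHS by parts once:
  ∫_0^4 −u'' v dx = −[u'(x) v(x)]_0^4 + ∫_0^4 u'(x) v'(x) dx.
Thus ∫_0^4 u'(x) v'(x) dx = ∫_0^4 f(x) v(x) dx + [u'(x) v(x)]_0^4.
Choose V so that boundary terms are either known or forced to vanish.
u has homogeneous Neumann: u'(0) = u'(4) = 0. So [u' v]_0^4 = 0·v(4) − 0·v(0) = 0 for any v; take V = H^1(0, 4).
Weak formulation: find u (satisfying any essential BC) such that ∫_0^4 u'(x) v'(x) dx = ∫_0^4 f v dx for all v ∈ V (homogeneous Neumann, so boundary terms vanish).
Substituting f(x) = x^2 - 16/3, the right-hand side is ∫_0^4 (x^2 - 16/3) v dx.
Compatibility check (pure Neumann): taking v ≡ 1 ∈ V gives 0 = ∫_0^4 f dx + (0) − (0), i.e. ∫_0^4 f dx must equal u'(0) − u'(4) = 0. Indeed ∫_0^4 (x^2 - 16/3) dx = 0, so the data are compatible. The solution is then unique only up to an additive constant (fix it e.g. by requiring ∫_0^4 u dx = 0).


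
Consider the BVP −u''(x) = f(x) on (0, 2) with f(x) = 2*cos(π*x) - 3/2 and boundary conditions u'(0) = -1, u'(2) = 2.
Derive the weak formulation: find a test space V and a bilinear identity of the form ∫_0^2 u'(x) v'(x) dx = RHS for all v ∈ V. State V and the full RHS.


V = H^1(0, 2) (v unrestricted at boundary; u is determined up to an additive constant); weak form: ∫_0^2 u'v' dx = ∫_0^2 (2*cos(π*x) - 3/2) v dx + 2·v(2) + v(0) for all v ∈ V.

Multiply both sides by a test function v and integrate from 0 to 2:
  ∫_0^2 −u''(x) v(x) dx = ∫_0^2 f(x) v(x) dx.
Integrate the LHS by parts once:
  ∫_0^2 −u'' v dx = −[u'(x) v(x)]_0^2 + ∫_0^2 u'(x) v'(x) dx.
Thus ∫_0^2 u'(x) v'(x) dx = ∫_0^2 f(x) v(x) dx + [u'(x) v(x)]_0^2.
Choose V so that boundary terms are either known or forced to vanish.
u has inhomogeneous Neumann u'(0) = -1, u'(2) = 2. [u' v]_0^2 = (2)·v(2) − (-1)·v(0) = 2·v(2) + v(0). Take V = H^1(0, 2); boundary term becomes part of RHS.
Weak formulation: find u (satisfying any essential BC) such that ∫_0^2 u'(x) v'(x) dx = ∫_0^2 f v dx + 2·v(2) + v(0) for all v ∈ V (Neumann data are natural BCs: they enter the RHS as boundary terms).
Substituting f(x) = 2*cos(π*x) - 3/2, the right-hand side is ∫_0^2 (2*cos(π*x) - 3/2) v dx + 2·v(2) + v(0).
Compatibility check (pure Neumann): taking v ≡ 1 ∈ V gives 0 = ∫_0^2 f dx + (2) − (-1), i.e. ∫_0^2 f dx must equal u'(0) − u'(2) = -3. Indeed ∫_0^2 (2*cos(π*x) - 3/2) dx = -3, so the data are compatible. The solution is then unique only up to an additive constant (fix it e.g. by requiring ∫_0^2 u dx = 0).


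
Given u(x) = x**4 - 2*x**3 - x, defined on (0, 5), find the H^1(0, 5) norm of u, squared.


||u||_{H^1}^2 = 17514505/126

The H^1 norm (squared) on an interval (0, L) is
  ||u||_{H^1}^2 = ∫_0^L u(x)^2 dx + ∫_0^L u'(x)^2 dx.
Compute u'(x) = 4*x**3 - 6*x**2 - 1.
Then u(x)^2 = x**8 - 4*x**7 + 4*x**6 - 2*x**5 + 4*x**4 + x**2 and u'(x)^2 = 16*x**6 - 48*x**5 + 36*x**4 - 8*x**3 + 12*x**2 + 1.
Integrate each monomial from 0 to 5 using ∫_0^5 c·x^n dx = c·5^(n+1)/(n+1):
  ∫_0^5 u(x)^2 dx = ∫_0^5 (x^8 - 4*x^7 + 4*x^6 - 2*x^5 + 4*x^4 + x^2) dx. Term by term:
    ∫_0^5 x^8 dx = 1953125/9;  ∫_0^5 -4*x^7 dx = -390625/2;  ∫_0^5 4*x^6 dx = 312500/7;
    ∫_0^5 -2*x^5 dx = -15625/3;  ∫_0^5 4*x^4 dx = 2500;  ∫_0^5 x^2 dx = 125/3.
  Sum: 1953125/9 − 390625/2 + 312500/7 − 15625/3 + 2500 + 125/3 = 8023375/126.
  ∫_0^5 u'(x)^2 dx = ∫_0^5 (16*x^6 - 48*x^5 + 36*x^4 - 8*x^3 + 12*x^2 + 1) dx. Term by term:
    ∫_0^5 16*x^6 dx = 1250000/7;  ∫_0^5 -48*x^5 dx = -125000;  ∫_0^5 36*x^4 dx = 22500;
    ∫_0^5 -8*x^3 dx = -1250;  ∫_0^5 12*x^2 dx = 500;  ∫_0^5 1 dx = 5.
  Sum: 1250000/7 − 125000 + 22500 − 1250 + 500 + 5 = 527285/7.
Adding: ||u||_{H^1}^2 = 8023375/126 + 527285/7 = 17514505/126.


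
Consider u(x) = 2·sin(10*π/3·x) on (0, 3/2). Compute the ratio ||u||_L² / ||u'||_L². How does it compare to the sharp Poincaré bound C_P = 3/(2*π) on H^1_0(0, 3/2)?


||u||_L² / ||u'||_L² = 3/(10*π) < C_P = 3/(2*π).

u(x) = 2·sin(10*π/3·x), so u'(x) = 20*π*cos(10*π*x/3)/3.
Writing u(x) = A·sin(kπx/L) with A = 2 and k = 5, use ∫_0^L sin²(kπx/L) dx = L/2 and ∫_0^L cos²(kπx/L) dx = L/2.
u² = 4·sin²(10*π/3·x) and (u')² = 400*π^2/9·cos²(10*π/3·x), and each of sin², cos² integrates to L/2 = 3/4 over (0, 3/2).
∫_0^3/2 u² dx = 3, so ||u||_L² = sqrt(3).
∫_0^3/2 (u')² dx = 100*π^2/3, so ||u'||_L² = 10*sqrt(3)*π/3.
Ratio ||u||_L² / ||u'||_L² = 3/(10*π).
Sharp Poincaré constant on H^1_0(0, 3/2) is C_P = L/π = 3/(2*π), achieved by sin(2*π/3·x).
This is the k = 5 harmonic; the ratio L/(kπ) is strictly less than C_P = L/π, consistent with the sharp inequality ||u||_L² ≤ C_P ||u'||_L².


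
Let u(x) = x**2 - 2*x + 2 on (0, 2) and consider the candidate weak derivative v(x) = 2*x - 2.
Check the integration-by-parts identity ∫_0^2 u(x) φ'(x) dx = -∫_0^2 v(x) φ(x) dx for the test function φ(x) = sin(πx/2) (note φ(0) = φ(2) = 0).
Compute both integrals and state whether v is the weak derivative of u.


LHS = 0, RHS = 0. Yes, v = u' weakly.

u(x) = x**2 - 2*x + 2, classical derivative u'(x) = 2*x - 2.
φ(x) = sin(πx/2), so φ'(x) = π*cos(π*x/2)/2.
Note φ(0) = φ(2) = 0, so the boundary term u·φ vanishes.
LHS = ∫_0^2 u(x) φ'(x) dx = ∫_0^2 (π*x^2*cos(π*x/2)/2 - π*x*cos(π*x/2) + π*cos(π*x/2)) dx. Term by term:
  ∫_0^2 π*cos(π*x/2) dx = 0;  ∫_0^2 π*x^2*cos(π*x/2)/2 dx = -8/π;  ∫_0^2 -π*x*cos(π*x/2) dx = 8/π.
Sum: 0 − 8/π + 8/π = 0.
So LHS = 0.
∫_0^2 v(x) φ(x) dx = ∫_0^2 (2*x*sin(π*x/2) - 2*sin(π*x/2)) dx. Term by term:
  ∫_0^2 -2*sin(π*x/2) dx = -8/π;  ∫_0^2 2*x*sin(π*x/2) dx = 8/π.
Sum: -8/π + 8/π = 0.
So RHS = -∫_0^2 v(x) φ(x) dx = 0.
LHS = RHS, so the identity holds for this test φ.
Moreover u is smooth here and v(x) = u'(x) = 2*x - 2 pointwise, so the identity holds for every test function. Hence v is the weak derivative of u.


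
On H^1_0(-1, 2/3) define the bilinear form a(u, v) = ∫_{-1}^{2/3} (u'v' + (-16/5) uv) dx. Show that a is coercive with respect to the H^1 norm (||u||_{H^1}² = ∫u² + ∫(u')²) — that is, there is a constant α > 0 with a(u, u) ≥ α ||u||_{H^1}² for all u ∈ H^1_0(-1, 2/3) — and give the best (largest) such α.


α = (-80 + 9*π^2)/(25 + 9*π^2)

Coercivity of a(·,·) on H^1_0(-1, 2/3) means a(u, u) ≥ α ||u||_{H^1}² for every u ∈ H^1_0.
The interval has length L = 5/3, and Poincaré/coercivity depend only on L. Here a(u, u) = ∫(u')² + (-16/5)·∫u².
Here c = -16/5 < 0 with |c| < (π/L)² = 9*π^2/25, so coercivity still holds. The condition a(u,u) ≥ α||u||_{H^1}² reads (1−α)∫(u')² ≥ (α−c)∫u². Any admissible α is ≤ 1 (rapidly oscillating u have ∫u²/∫(u')² → 0), and α = 1 would force 0 ≥ (1−c)∫u², impossible since c < 1; so 1−α > 0. By the sharp Poincaré inequality on H^1_0 of an interval of length L, ∫(u')² ≥ (π/L)²∫u² with equality for the first sine mode sin(π(x−x₀)/L) (x₀ the left endpoint), so the inequality holds for all u iff (1−α)(π/L)² ≥ α − c, i.e. α ≤ ((π/L)² + c)/((π/L)² + 1) = (1 + c(L/π)²)/(1 + (L/π)²). (Direct route, valid since c ≤ 0: Poincaré gives c∫u² ≥ c(L/π)²∫(u')², so a(u,u) ≥ (1 + c(L/π)²)∫(u')², while ||u||_{H^1}² ≤ (1 + (L/π)²)∫(u')²; dividing yields the same α.) With (π/L)² = 9*π^2/25 and c = -16/5, the largest admissible constant is α = ((π/L)² + c)/((π/L)² + 1).
Simplifying, α = (-80 + 9*π^2)/(25 + 9*π^2).


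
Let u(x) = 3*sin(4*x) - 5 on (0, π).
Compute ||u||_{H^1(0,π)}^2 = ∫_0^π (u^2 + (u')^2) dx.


||u||_{H^1(0,π)}^2 = 203*π/2

u'(x) = 12*cos(4*x).
Expand u² and (u')² and integrate term by term on (0, π), using: for integers n ≥ 1, ∫_0^π sin²(nx) dx = ∫_0^π cos²(nx) dx = π/2; for n ≠ n', ∫_0^π sin(nx)sin(n'x) dx = ∫_0^π cos(nx)cos(n'x) dx = 0; and by product-to-sum, ∫_0^π sin(nx)cos(n'x) dx = ½∫_0^π [sin((n+n')x) + sin((n−n')x)] dx, which is 0 when n+n' is even and 2n/(n²−n'²) when n+n' is odd (it need not vanish on (0, π)). For the constant mode: ∫_0^π 1 dx = π, ∫_0^π cos(nx) dx = 0, ∫_0^π sin(nx) dx = (1−(−1)^n)/n.
  u² squared terms: (-5)²·∫1 dx = 25·π = 25*π;  (3)²·∫sin(4x)² dx = 9·π/2 = 9*π/2.
  u² cross terms: 2·(-5)·(3)·∫1·sin(4x) dx = -30·(0) = 0.
  So ∫_0^π u² dx = 25*π + 9*π/2 + 0 = 59*π/2.
  (u')² squared terms: (12)²·∫cos(4x)² dx = 144·π/2 = 72*π.
  So ∫_0^π (u')² dx = 72*π.
||u||_{H^1}^2 = (59*π/2) + (72*π) = 203*π/2.


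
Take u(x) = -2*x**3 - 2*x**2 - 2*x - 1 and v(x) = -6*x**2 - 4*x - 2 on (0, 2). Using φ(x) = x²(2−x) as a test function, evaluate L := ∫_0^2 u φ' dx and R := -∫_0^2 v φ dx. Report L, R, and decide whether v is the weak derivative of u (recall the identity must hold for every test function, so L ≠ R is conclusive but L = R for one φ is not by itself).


LHS = 328/15, RHS = 328/15. Yes, v = u' weakly.

u(x) = -2*x**3 - 2*x**2 - 2*x - 1, classical derivative u'(x) = -6*x**2 - 4*x - 2.
φ(x) = x²(2−x), so φ'(x) = x*(4 - 3*x).
Note φ(0) = φ(2) = 0, so the boundary term u·φ vanishes.
LHS = ∫_0^2 u(x) φ'(x) dx = ∫_0^2 (6*x^5 - 2*x^4 - 2*x^3 - 5*x^2 - 4*x) dx. Term by term:
  ∫_0^2 6*x^5 dx = 64;  ∫_0^2 -2*x^4 dx = -64/5;  ∫_0^2 -2*x^3 dx = -8;
  ∫_0^2 -5*x^2 dx = -40/3;  ∫_0^2 -4*x dx = -8.
Sum: 64 − 64/5 − 8 − 40/3 − 8 = 328/15.
So LHS = 328/15.
∫_0^2 v(x) φ(x) dx = ∫_0^2 (6*x^5 - 8*x^4 - 6*x^3 - 4*x^2) dx. Term by term:
  ∫_0^2 6*x^5 dx = 64;  ∫_0^2 -8*x^4 dx = -256/5;  ∫_0^2 -6*x^3 dx = -24;
  ∫_0^2 -4*x^2 dx = -32/3.
Sum: 64 − 256/5 − 24 − 32/3 = -328/15.
So RHS = -∫_0^2 v(x) φ(x) dx = 328/15.
LHS = RHS, so the identity holds for this test φ.
Moreover u is smooth here and v(x) = u'(x) = -6*x**2 - 4*x - 2 pointwise, so the identity holds for every test function. Hence v is the weak derivative of u.


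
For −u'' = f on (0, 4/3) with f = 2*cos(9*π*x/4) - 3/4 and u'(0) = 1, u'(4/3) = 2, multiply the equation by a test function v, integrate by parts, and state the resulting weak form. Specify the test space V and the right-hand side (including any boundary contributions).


V = H^1(0, 4/3) (v unrestricted at boundary; u is determined up to an additive constant); weak form: ∫_0^4/3 u'v' dx = ∫_0^4/3 (2*cos(9*π*x/4) - 3/4) v dx + 2·v(4/3) − v(0) for all v ∈ V.

Multiply both sides by a test function v and integrate from 0 to 4/3:
  ∫_0^4/3 −u''(x) v(x) dx = ∫_0^4/3 f(x) v(x) dx.
Integrate the LHS by parts once:
  ∫_0^4/3 −u'' v dx = −[u'(x) v(x)]_0^4/3 + ∫_0^4/3 u'(x) v'(x) dx.
Thus ∫_0^4/3 u'(x) v'(x) dx = ∫_0^4/3 f(x) v(x) dx + [u'(x) v(x)]_0^4/3.
Choose V so that boundary terms are either known or forced to vanish.
u has inhomogeneous Neumann u'(0) = 1, u'(4/3) = 2. [u' v]_0^4/3 = (2)·v(4/3) − (1)·v(0) = 2·v(4/3) − v(0). Take V = H^1(0, 4/3); boundary term becomes part of RHS.
Weak formulation: find u (satisfying any essential BC) such that ∫_0^4/3 u'(x) v'(x) dx = ∫_0^4/3 f v dx + 2·v(4/3) − v(0) for all v ∈ V (Neumann data are natural BCs: they enter the RHS as boundary terms).
Substituting f(x) = 2*cos(9*π*x/4) - 3/4, the right-hand side is ∫_0^4/3 (2*cos(9*π*x/4) - 3/4) v dx + 2·v(4/3) − v(0).
Compatibility check (pure Neumann): taking v ≡ 1 ∈ V gives 0 = ∫_0^4/3 f dx + (2) − (1), i.e. ∫_0^4/3 f dx must equal u'(0) − u'(4/3) = -1. Indeed ∫_0^4/3 (2*cos(9*π*x/4) - 3/4) dx = -1, so the data are compatible. The solution is then unique only up to an additive constant (fix it e.g. by requiring ∫_0^4/3 u dx = 0).


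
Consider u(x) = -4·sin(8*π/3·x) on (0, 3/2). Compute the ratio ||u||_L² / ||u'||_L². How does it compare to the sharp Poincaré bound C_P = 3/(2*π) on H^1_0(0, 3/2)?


||u||_L² / ||u'||_L² = 3/(8*π) < C_P = 3/(2*π).

u(x) = -4·sin(8*π/3·x), so u'(x) = -32*π*cos(8*π*x/3)/3.
Writing u(x) = A·sin(kπx/L) with A = -4 and k = 4, use ∫_0^L sin²(kπx/L) dx = L/2 and ∫_0^L cos²(kπx/L) dx = L/2.
u² = 16·sin²(8*π/3·x) and (u')² = 1024*π^2/9·cos²(8*π/3·x), and each of sin², cos² integrates to L/2 = 3/4 over (0, 3/2).
∫_0^3/2 u² dx = 12, so ||u||_L² = 2*sqrt(3).
∫_0^3/2 (u')² dx = 256*π^2/3, so ||u'||_L² = 16*sqrt(3)*π/3.
Ratio ||u||_L² / ||u'||_L² = 3/(8*π).
Sharp Poincaré constant on H^1_0(0, 3/2) is C_P = L/π = 3/(2*π), achieved by sin(2*π/3·x).
This is the k = 4 harmonic; the ratio L/(kπ) is strictly less than C_P = L/π, consistent with the sharp inequality ||u||_L² ≤ C_P ||u'||_L².


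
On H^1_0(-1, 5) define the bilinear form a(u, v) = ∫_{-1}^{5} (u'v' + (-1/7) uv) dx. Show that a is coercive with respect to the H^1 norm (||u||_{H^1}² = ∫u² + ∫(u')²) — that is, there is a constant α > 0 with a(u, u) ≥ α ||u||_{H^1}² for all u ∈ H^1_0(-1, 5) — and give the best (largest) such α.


α = (-36/7 + π^2)/(π^2 + 36)

Coercivity of a(·,·) on H^1_0(-1, 5) means a(u, u) ≥ α ||u||_{H^1}² for every u ∈ H^1_0.
The interval has length L = 6, and Poincaré/coercivity depend only on L. Here a(u, u) = ∫(u')² + (-1/7)·∫u².
Here c = -1/7 < 0 with |c| < (π/L)² = π^2/36, so coercivity still holds. The condition a(u,u) ≥ α||u||_{H^1}² reads (1−α)∫(u')² ≥ (α−c)∫u². Any admissible α is ≤ 1 (rapidly oscillating u have ∫u²/∫(u')² → 0), and α = 1 would force 0 ≥ (1−c)∫u², impossible since c < 1; so 1−α > 0. By the sharp Poincaré inequality on H^1_0 of an interval of length L, ∫(u')² ≥ (π/L)²∫u² with equality for the first sine mode sin(π(x−x₀)/L) (x₀ the left endpoint), so the inequality holds for all u iff (1−α)(π/L)² ≥ α − c, i.e. α ≤ ((π/L)² + c)/((π/L)² + 1) = (1 + c(L/π)²)/(1 + (L/π)²). (Direct route, valid since c ≤ 0: Poincaré gives c∫u² ≥ c(L/π)²∫(u')², so a(u,u) ≥ (1 + c(L/π)²)∫(u')², while ||u||_{H^1}² ≤ (1 + (L/π)²)∫(u')²; dividing yields the same α.) With (π/L)² = π^2/36 and c = -1/7, the largest admissible constant is α = ((π/L)² + c)/((π/L)² + 1).
Simplifying, α = (-36/7 + π^2)/(π^2 + 36).


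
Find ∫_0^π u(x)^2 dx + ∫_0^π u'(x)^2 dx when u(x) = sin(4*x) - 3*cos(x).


||u||_{H^1(0,π)}^2 = -32/5 + 35*π/2

u'(x) = 3*sin(x) + 4*cos(4*x).
Expand u² and (u')² and integrate term by term on (0, π), using: for integers n ≥ 1, ∫_0^π sin²(nx) dx = ∫_0^π cos²(nx) dx = π/2; for n ≠ n', ∫_0^π sin(nx)sin(n'x) dx = ∫_0^π cos(nx)cos(n'x) dx = 0; and by product-to-sum, ∫_0^π sin(nx)cos(n'x) dx = ½∫_0^π [sin((n+n')x) + sin((n−n')x)] dx, which is 0 when n+n' is even and 2n/(n²−n'²) when n+n' is odd (it need not vanish on (0, π)).
  u² squared terms: (-3)²·∫cos(x)² dx = 9·π/2 = 9*π/2;  (1)²·∫sin(4x)² dx = 1·π/2 = π/2.
  u² cross terms: 2·(-3)·(1)·∫cos(x)·sin(4x) dx = -6·(8/15) = -16/5.
  So ∫_0^π u² dx = 9*π/2 + π/2 − 16/5 = -16/5 + 5*π.
  (u')² squared terms: (3)²·∫sin(x)² dx = 9·π/2 = 9*π/2;  (4)²·∫cos(4x)² dx = 16·π/2 = 8*π.
  (u')² cross terms: 2·(3)·(4)·∫sin(x)·cos(4x) dx = 24·(-2/15) = -16/5.
  So ∫_0^π (u')² dx = 9*π/2 + 8*π − 16/5 = -16/5 + 25*π/2.
||u||_{H^1}^2 = (-16/5 + 5*π) + (-16/5 + 25*π/2) = -32/5 + 35*π/2.


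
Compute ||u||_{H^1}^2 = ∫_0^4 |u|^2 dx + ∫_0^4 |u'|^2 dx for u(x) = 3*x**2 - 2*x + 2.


||u||_{H^1}^2 = 29408/15

The H^1 norm (squared) on an interval (0, L) is
  ||u||_{H^1}^2 = ∫_0^L u(x)^2 dx + ∫_0^L u'(x)^2 dx.
Compute u'(x) = 6*x - 2.
Then u(x)^2 = 9*x**4 - 12*x**3 + 16*x**2 - 8*x + 4 and u'(x)^2 = 36*x**2 - 24*x + 4.
Integrate each monomial from 0 to 4 using ∫_0^4 c·x^n dx = c·4^(n+1)/(n+1):
  ∫_0^4 u(x)^2 dx = ∫_0^4 (9*x^4 - 12*x^3 + 16*x^2 - 8*x + 4) dx. Term by term:
    ∫_0^4 9*x^4 dx = 9216/5;  ∫_0^4 -12*x^3 dx = -768;  ∫_0^4 16*x^2 dx = 1024/3;
    ∫_0^4 -8*x dx = -64;  ∫_0^4 4 dx = 16.
  Sum: 9216/5 − 768 + 1024/3 − 64 + 16 = 20528/15.
  ∫_0^4 u'(x)^2 dx = ∫_0^4 (36*x^2 - 24*x + 4) dx. Term by term:
    ∫_0^4 36*x^2 dx = 768;  ∫_0^4 -24*x dx = -192;  ∫_0^4 4 dx = 16.
  Sum: 768 − 192 + 16 = 592.
Adding: ||u||_{H^1}^2 = 20528/15 + 592 = 29408/15.


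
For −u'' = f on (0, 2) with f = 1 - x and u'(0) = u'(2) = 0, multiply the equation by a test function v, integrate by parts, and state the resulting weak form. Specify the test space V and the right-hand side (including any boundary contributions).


V = H^1(0, 2) (no boundary constraint on v; u is determined up to an additive constant); weak form: ∫_0^2 u'v' dx = ∫_0^2 (1 - x) v dx for all v ∈ V.

Multiply both sides by a test function v and integrate from 0 to 2:
  ∫_0^2 −u''(x) v(x) dx = ∫_0^2 f(x) v(x) dx.
Integrate the LHS by parts once:
  ∫_0^2 −u'' v dx = −[u'(x) v(x)]_0^2 + ∫_0^2 u'(x) v'(x) dx.
Thus ∫_0^2 u'(x) v'(x) dx = ∫_0^2 f(x) v(x) dx + [u'(x) v(x)]_0^2.
Choose V so that boundary terms are either known or forced to vanish.
u has homogeneous Neumann: u'(0) = u'(2) = 0. So [u' v]_0^2 = 0·v(2) − 0·v(0) = 0 for any v; take V = H^1(0, 2).
Weak formulation: find u (satisfying any essential BC) such that ∫_0^2 u'(x) v'(x) dx = ∫_0^2 f v dx for all v ∈ V (homogeneous Neumann, so boundary terms vanish).
Substituting f(x) = 1 - x, the right-hand side is ∫_0^2 (1 - x) v dx.
Compatibility check (pure Neumann): taking v ≡ 1 ∈ V gives 0 = ∫_0^2 f dx + (0) − (0), i.e. ∫_0^2 f dx must equal u'(0) − u'(2) = 0. Indeed ∫_0^2 (1 - x) dx = 0, so the data are compatible. The solution is then unique only up to an additive constant (fix it e.g. by requiring ∫_0^2 u dx = 0).


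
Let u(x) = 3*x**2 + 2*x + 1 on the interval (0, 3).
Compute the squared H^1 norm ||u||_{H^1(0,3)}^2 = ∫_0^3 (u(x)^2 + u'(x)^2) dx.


||u||_{H^1}^2 = 6177/5

The H^1 norm (squared) on an interval (0, L) is
  ||u||_{H^1}^2 = ∫_0^L u(x)^2 dx + ∫_0^L u'(x)^2 dx.
Compute u'(x) = 6*x + 2.
Then u(x)^2 = 9*x**4 + 12*x**3 + 10*x**2 + 4*x + 1 and u'(x)^2 = 36*x**2 + 24*x + 4.
Integrate each monomial from 0 to 3 using ∫_0^3 c·x^n dx = c·3^(n+1)/(n+1):
  ∫_0^3 u(x)^2 dx = ∫_0^3 (9*x^4 + 12*x^3 + 10*x^2 + 4*x + 1) dx. Term by term:
    ∫_0^3 9*x^4 dx = 2187/5;  ∫_0^3 12*x^3 dx = 243;  ∫_0^3 10*x^2 dx = 90;
    ∫_0^3 4*x dx = 18;  ∫_0^3 1 dx = 3.
  Sum: 2187/5 + 243 + 90 + 18 + 3 = 3957/5.
  ∫_0^3 u'(x)^2 dx = ∫_0^3 (36*x^2 + 24*x + 4) dx. Term by term:
    ∫_0^3 36*x^2 dx = 324;  ∫_0^3 24*x dx = 108;  ∫_0^3 4 dx = 12.
  Sum: 324 + 108 + 12 = 444.
Adding: ||u||_{H^1}^2 = 3957/5 + 444 = 6177/5.


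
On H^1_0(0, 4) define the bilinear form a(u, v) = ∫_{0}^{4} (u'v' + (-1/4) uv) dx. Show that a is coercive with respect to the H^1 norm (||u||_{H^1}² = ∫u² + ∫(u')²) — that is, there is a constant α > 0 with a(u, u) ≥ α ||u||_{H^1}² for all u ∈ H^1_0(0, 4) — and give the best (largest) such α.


α = (-4 + π^2)/(π^2 + 16)

Coercivity of a(·,·) on H^1_0(0, 4) means a(u, u) ≥ α ||u||_{H^1}² for every u ∈ H^1_0.
The interval has length L = 4, and Poincaré/coercivity depend only on L. Here a(u, u) = ∫(u')² + (-1/4)·∫u².
Here c = -1/4 < 0 with |c| < (π/L)² = π^2/16, so coercivity still holds. The condition a(u,u) ≥ α||u||_{H^1}² reads (1−α)∫(u')² ≥ (α−c)∫u². Any admissible α is ≤ 1 (rapidly oscillating u have ∫u²/∫(u')² → 0), and α = 1 would force 0 ≥ (1−c)∫u², impossible since c < 1; so 1−α > 0. By the sharp Poincaré inequality on H^1_0 of an interval of length L, ∫(u')² ≥ (π/L)²∫u² with equality for the first sine mode sin(π(x−x₀)/L) (x₀ the left endpoint), so the inequality holds for all u iff (1−α)(π/L)² ≥ α − c, i.e. α ≤ ((π/L)² + c)/((π/L)² + 1) = (1 + c(L/π)²)/(1 + (L/π)²). (Direct route, valid since c ≤ 0: Poincaré gives c∫u² ≥ c(L/π)²∫(u')², so a(u,u) ≥ (1 + c(L/π)²)∫(u')², while ||u||_{H^1}² ≤ (1 + (L/π)²)∫(u')²; dividing yields the same α.) With (π/L)² = π^2/16 and c = -1/4, the largest admissible constant is α = ((π/L)² + c)/((π/L)² + 1).
Simplifying, α = (-4 + π^2)/(π^2 + 16).


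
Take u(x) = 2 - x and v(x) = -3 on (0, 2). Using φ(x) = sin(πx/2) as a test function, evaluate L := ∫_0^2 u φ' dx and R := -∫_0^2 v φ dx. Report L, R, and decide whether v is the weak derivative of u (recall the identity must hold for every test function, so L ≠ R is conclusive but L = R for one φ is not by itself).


LHS = 4/π, RHS = 12/π. No, v is not the weak derivative of u.

u(x) = 2 - x, classical derivative u'(x) = -1.
φ(x) = sin(πx/2), so φ'(x) = π*cos(π*x/2)/2.
Note φ(0) = φ(2) = 0, so the boundary term u·φ vanishes.
LHS = ∫_0^2 u(x) φ'(x) dx = ∫_0^2 (-π*x*cos(π*x/2)/2 + π*cos(π*x/2)) dx. Term by term:
  ∫_0^2 π*cos(π*x/2) dx = 0;  ∫_0^2 -π*x*cos(π*x/2)/2 dx = 4/π.
Sum: 0 + 4/π = 4/π.
So LHS = 4/π.
∫_0^2 v(x) φ(x) dx = ∫_0^2 (-3*sin(π*x/2)) dx. Term by term:
  ∫_0^2 -3*sin(π*x/2) dx = -12/π.
So RHS = -∫_0^2 v(x) φ(x) dx = 12/π.
LHS − RHS = -8/π ≠ 0, so the identity fails.
(For a valid weak derivative the identity must hold for EVERY test function, in particular this one. The failure shows v is NOT the weak derivative of u.)
Correct weak derivative would be u'(x) = -1.


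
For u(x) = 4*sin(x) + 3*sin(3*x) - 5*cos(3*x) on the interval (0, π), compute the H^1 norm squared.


||u||_{H^1(0,π)}^2 = 186*π

u'(x) = 15*sin(3*x) + 4*cos(x) + 9*cos(3*x).
Expand u² and (u')² and integrate term by term on (0, π), using: for integers n ≥ 1, ∫_0^π sin²(nx) dx = ∫_0^π cos²(nx) dx = π/2; for n ≠ n', ∫_0^π sin(nx)sin(n'x) dx = ∫_0^π cos(nx)cos(n'x) dx = 0; and by product-to-sum, ∫_0^π sin(nx)cos(n'x) dx = ½∫_0^π [sin((n+n')x) + sin((n−n')x)] dx, which is 0 when n+n' is even and 2n/(n²−n'²) when n+n' is odd (it need not vanish on (0, π)).
  u² squared terms: (-5)²·∫cos(3x)² dx = 25·π/2 = 25*π/2;  (3)²·∫sin(3x)² dx = 9·π/2 = 9*π/2;  (4)²·∫sin(x)² dx = 16·π/2 = 8*π.
  u² cross terms: 2·(-5)·(3)·∫cos(3x)·sin(3x) dx = -30·(0) = 0;  2·(-5)·(4)·∫cos(3x)·sin(x) dx = -40·(0) = 0;  2·(3)·(4)·∫sin(3x)·sin(x) dx = 24·(0) = 0.
  So ∫_0^π u² dx = 25*π/2 + 9*π/2 + 8*π + 0 + 0 + 0 = 25*π.
  (u')² squared terms: (4)²·∫cos(x)² dx = 16·π/2 = 8*π;  (9)²·∫cos(3x)² dx = 81·π/2 = 81*π/2;  (15)²·∫sin(3x)² dx = 225·π/2 = 225*π/2.
  (u')² cross terms: 2·(4)·(9)·∫cos(x)·cos(3x) dx = 72·(0) = 0;  2·(4)·(15)·∫cos(x)·sin(3x) dx = 120·(0) = 0;  2·(9)·(15)·∫cos(3x)·sin(3x) dx = 270·(0) = 0.
  So ∫_0^π (u')² dx = 8*π + 81*π/2 + 225*π/2 + 0 + 0 + 0 = 161*π.
||u||_{H^1}^2 = (25*π) + (161*π) = 186*π.


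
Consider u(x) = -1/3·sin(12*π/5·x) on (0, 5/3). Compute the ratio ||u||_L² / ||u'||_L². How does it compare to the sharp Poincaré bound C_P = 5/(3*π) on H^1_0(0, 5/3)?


||u||_L² / ||u'||_L² = 5/(12*π) < C_P = 5/(3*π).

u(x) = -1/3·sin(12*π/5·x), so u'(x) = -4*π*cos(12*π*x/5)/5.
Writing u(x) = A·sin(kπx/L) with A = -1/3 and k = 4, use ∫_0^L sin²(kπx/L) dx = L/2 and ∫_0^L cos²(kπx/L) dx = L/2.
u² = 1/9·sin²(12*π/5·x) and (u')² = 16*π^2/25·cos²(12*π/5·x), and each of sin², cos² integrates to L/2 = 5/6 over (0, 5/3).
∫_0^5/3 u² dx = 5/54, so ||u||_L² = sqrt(30)/18.
∫_0^5/3 (u')² dx = 8*π^2/15, so ||u'||_L² = 2*sqrt(30)*π/15.
Ratio ||u||_L² / ||u'||_L² = 5/(12*π).
Sharp Poincaré constant on H^1_0(0, 5/3) is C_P = L/π = 5/(3*π), achieved by sin(3*π/5·x).
This is the k = 4 harmonic; the ratio L/(kπ) is strictly less than C_P = L/π, consistent with the sharp inequality ||u||_L² ≤ C_P ||u'||_L².


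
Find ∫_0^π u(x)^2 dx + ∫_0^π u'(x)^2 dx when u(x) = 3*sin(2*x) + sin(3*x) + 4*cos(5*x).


||u||_{H^1(0,π)}^2 = -832/7 + 471*π/2

u'(x) = -20*sin(5*x) + 6*cos(2*x) + 3*cos(3*x).
Expand u² and (u')² and integrate term by term on (0, π), using: for integers n ≥ 1, ∫_0^π sin²(nx) dx = ∫_0^π cos²(nx) dx = π/2; for n ≠ n', ∫_0^π sin(nx)sin(n'x) dx = ∫_0^π cos(nx)cos(n'x) dx = 0; and by product-to-sum, ∫_0^π sin(nx)cos(n'x) dx = ½∫_0^π [sin((n+n')x) + sin((n−n')x)] dx, which is 0 when n+n' is even and 2n/(n²−n'²) when n+n' is odd (it need not vanish on (0, π)).
  u² squared terms: (3)²·∫sin(2x)² dx = 9·π/2 = 9*π/2;  (4)²·∫cos(5x)² dx = 16·π/2 = 8*π;  (1)²·∫sin(3x)² dx = 1·π/2 = π/2.
  u² cross terms: 2·(3)·(4)·∫sin(2x)·cos(5x) dx = 24·(-4/21) = -32/7;  2·(3)·(1)·∫sin(2x)·sin(3x) dx = 6·(0) = 0;  2·(4)·(1)·∫cos(5x)·sin(3x) dx = 8·(0) = 0.
  So ∫_0^π u² dx = 9*π/2 + 8*π + π/2 − 32/7 + 0 + 0 = -32/7 + 13*π.
  (u')² squared terms: (-20)²·∫sin(5x)² dx = 400·π/2 = 200*π;  (3)²·∫cos(3x)² dx = 9·π/2 = 9*π/2;  (6)²·∫cos(2x)² dx = 36·π/2 = 18*π.
  (u')² cross terms: 2·(-20)·(3)·∫sin(5x)·cos(3x) dx = -120·(0) = 0;  2·(-20)·(6)·∫sin(5x)·cos(2x) dx = -240·(10/21) = -800/7;  2·(3)·(6)·∫cos(3x)·cos(2x) dx = 36·(0) = 0.
  So ∫_0^π (u')² dx = 200*π + 9*π/2 + 18*π + 0 − 800/7 + 0 = -800/7 + 445*π/2.
||u||_{H^1}^2 = (-32/7 + 13*π) + (-800/7 + 445*π/2) = -832/7 + 471*π/2.


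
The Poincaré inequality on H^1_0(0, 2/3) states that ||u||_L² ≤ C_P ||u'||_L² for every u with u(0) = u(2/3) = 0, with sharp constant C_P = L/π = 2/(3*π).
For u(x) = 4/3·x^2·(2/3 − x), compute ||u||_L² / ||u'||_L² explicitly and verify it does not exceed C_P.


||u||_L² / ||u'||_L² = sqrt(14)/21 < C_P = 2/(3*π).

u(x) = 4/3·x^2·(2/3 − x), so u'(x) = 4*x*(4 - 9*x)/9.
u(x) = 4/3·x^2·(2/3 − x) vanishes at x = 0 and x = 2/3, so u ∈ H^1_0(0, 2/3). Differentiate via the product rule and integrate the resulting polynomials term by term.
  ∫_0^2/3 u² dx = ∫_0^2/3 (16*x^6/9 - 64*x^5/27 + 64*x^4/81) dx. Term by term:
    ∫_0^2/3 16*x^6/9 dx = 2048/137781;  ∫_0^2/3 -64*x^5/27 dx = -2048/59049;  ∫_0^2/3 64*x^4/81 dx = 2048/98415.
  Sum: 2048/137781 − 2048/59049 + 2048/98415 = 2048/2066715.
  ∫_0^2/3 (u')² dx = ∫_0^2/3 (16*x^4 - 128*x^3/9 + 256*x^2/81) dx. Term by term:
    ∫_0^2/3 16*x^4 dx = 512/1215;  ∫_0^2/3 -128*x^3/9 dx = -512/729;  ∫_0^2/3 256*x^2/81 dx = 2048/6561.
  Sum: 512/1215 − 512/729 + 2048/6561 = 1024/32805.
∫_0^2/3 u² dx = 2048/2066715, so ||u||_L² = 32*sqrt(70)/8505.
∫_0^2/3 (u')² dx = 1024/32805, so ||u'||_L² = 32*sqrt(5)/405.
Ratio ||u||_L² / ||u'||_L² = sqrt(14)/21.
Sharp Poincaré constant on H^1_0(0, 2/3) is C_P = L/π = 2/(3*π), achieved by sin(3*π/2·x).
A polynomial bump cannot attain the sharp Poincaré constant (only the first sine eigenfunction does), so the ratio is strictly less than C_P, consistent with ||u||_L² ≤ C_P ||u'||_L².


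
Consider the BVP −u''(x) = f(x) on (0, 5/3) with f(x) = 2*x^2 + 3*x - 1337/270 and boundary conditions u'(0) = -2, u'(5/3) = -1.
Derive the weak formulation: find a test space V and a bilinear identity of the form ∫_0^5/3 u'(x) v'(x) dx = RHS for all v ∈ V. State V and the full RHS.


V = H^1(0, 5/3) (v unrestricted at boundary; u is determined up to an additive constant); weak form: ∫_0^5/3 u'v' dx = ∫_0^5/3 (2*x^2 + 3*x - 1337/270) v dx − v(5/3) + 2·v(0) for all v ∈ V.

Multiply both sides by a test function v and integrate from 0 to 5/3:
  ∫_0^5/3 −u''(x) v(x) dx = ∫_0^5/3 f(x) v(x) dx.
Integrate the LHS by parts once:
  ∫_0^5/3 −u'' v dx = −[u'(x) v(x)]_0^5/3 + ∫_0^5/3 u'(x) v'(x) dx.
Thus ∫_0^5/3 u'(x) v'(x) dx = ∫_0^5/3 f(x) v(x) dx + [u'(x) v(x)]_0^5/3.
Choose V so that boundary terms are either known or forced to vanish.
u has inhomogeneous Neumann u'(0) = -2, u'(5/3) = -1. [u' v]_0^5/3 = (-1)·v(5/3) − (-2)·v(0) = − v(5/3) + 2·v(0). Take V = H^1(0, 5/3); boundary term becomes part of RHS.
Weak formulation: find u (satisfying any essential BC) such that ∫_0^5/3 u'(x) v'(x) dx = ∫_0^5/3 f v dx − v(5/3) + 2·v(0) for all v ∈ V (Neumann data are natural BCs: they enter the RHS as boundary terms).
Substituting f(x) = 2*x^2 + 3*x - 1337/270, the right-hand side is ∫_0^5/3 (2*x^2 + 3*x - 1337/270) v dx − v(5/3) + 2·v(0).
Compatibility check (pure Neumann): taking v ≡ 1 ∈ V gives 0 = ∫_0^5/3 f dx + (-1) − (-2), i.e. ∫_0^5/3 f dx must equal u'(0) − u'(5/3) = -1. Indeed ∫_0^5/3 (2*x^2 + 3*x - 1337/270) dx = -1, so the data are compatible. The solution is then unique only up to an additive constant (fix it e.g. by requiring ∫_0^5/3 u dx = 0).
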